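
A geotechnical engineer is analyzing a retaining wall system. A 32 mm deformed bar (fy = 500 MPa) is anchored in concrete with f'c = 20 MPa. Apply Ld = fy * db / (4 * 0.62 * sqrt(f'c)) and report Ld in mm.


Ld = (fy * db) / (4 * 0.62 * sqrt(f'c))
= (500 * 32) / (4 * 0.62 * sqrt(20))
= 16000 / 11.0909
= 1442.62 mm

1442.62 mm


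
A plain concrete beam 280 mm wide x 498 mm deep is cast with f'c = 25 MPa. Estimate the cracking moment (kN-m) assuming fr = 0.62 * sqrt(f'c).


fr = 0.62 * sqrt(25) = 0.62 * 5.0 = 3.1 MPa
I = 280 * 498^3 / 12 = 2881806480.0 mm^4
y_t = 249.0 mm
M_cr = fr * I / y_t = 3.1 * 2881806480.0 / 249.0 N-mm
= 35.8779 kN-m

35.8779 kN-m


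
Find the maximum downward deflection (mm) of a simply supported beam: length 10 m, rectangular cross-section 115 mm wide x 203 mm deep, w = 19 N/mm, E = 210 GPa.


I = 115 * 203^3 / 12 = 80168675.42 mm^4
L = 10000.0 mm, w = 19 N/mm, E = 210000.0 MPa
delta = 5 * w * L^4 / (384 * E * I)
= 5 * 19 * 10000.0^4 / (384 * 210000.0 * 80168675.42)
= 146.9496 mm

146.9496 mm


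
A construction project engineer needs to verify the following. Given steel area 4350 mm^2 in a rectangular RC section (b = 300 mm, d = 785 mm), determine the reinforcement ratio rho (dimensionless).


rho = As / (b * d)
= 4350 / (300 * 785)
= 4350 / 235500
= 0.018471 (dimensionless)

0.018471 (dimensionless)


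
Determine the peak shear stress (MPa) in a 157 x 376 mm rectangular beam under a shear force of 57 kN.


A = b * h = 157 * 376 = 59032 mm^2
V = 57 kN = 57000.0 N
tau_max = 1.5 * V / A = 1.5 * 57000.0 / 59032
= 1.4484 MPa

1.4484 MPa


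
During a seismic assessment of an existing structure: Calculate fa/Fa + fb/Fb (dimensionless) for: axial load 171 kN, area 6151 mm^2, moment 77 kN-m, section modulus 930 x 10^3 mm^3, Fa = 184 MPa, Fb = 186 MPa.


f_a = P / A = 171000.0 / 6151 = 27.8004 MPa
f_b = M / S = 77000000.0 / 930000.0 = 82.7957 MPa
Ratio = f_a / Fa + f_b / Fb
= 27.8004 / 184 + 82.7957 / 186
= 0.5962 (dimensionless)

0.5962 (dimensionless)


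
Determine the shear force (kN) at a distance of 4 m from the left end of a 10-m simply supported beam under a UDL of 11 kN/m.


R_A = w * L / 2 = 11 * 10 / 2 = 55.0 kN
V(x) = R_A - w * x = 55.0 - 11 * 4
= 11.0 kN

11.0 kN


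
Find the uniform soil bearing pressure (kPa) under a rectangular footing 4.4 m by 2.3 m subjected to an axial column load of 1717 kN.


A = 4.4 * 2.3 = 10.12 m^2
q = P / A = 1717 / 10.12
= 169.664 kPa

169.664 kPa


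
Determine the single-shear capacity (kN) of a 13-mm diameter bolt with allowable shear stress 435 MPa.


A = pi * d^2 / 4 = pi * 13^2 / 4 = 132.7323 mm^2
V = f_v * A / 1000 = 435 * 132.7323 / 1000
= 57.7385 kN

57.7385 kN


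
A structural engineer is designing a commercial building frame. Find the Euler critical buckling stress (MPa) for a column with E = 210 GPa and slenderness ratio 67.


sigma_cr = pi^2 * E / lambda^2
= 9.8696 * 210000.0 / 67^2
= 9.8696 * 210000.0 / 4489
= 461.7102 MPa

461.7102 MPa


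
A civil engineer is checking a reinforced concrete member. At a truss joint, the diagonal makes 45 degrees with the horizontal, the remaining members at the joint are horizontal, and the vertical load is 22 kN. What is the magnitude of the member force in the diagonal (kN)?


At the joint, only the diagonal has a vertical component, so vertical equilibrium gives:
F * sin(45) = 22
F = 22 / sin(45)
= 22 / 0.707107
= 31.11 kN

31.11 kN


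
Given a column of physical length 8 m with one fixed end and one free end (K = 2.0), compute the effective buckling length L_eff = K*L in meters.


L_eff = K * L
= 2.0 * 8
= 16.0 m

16.0 m


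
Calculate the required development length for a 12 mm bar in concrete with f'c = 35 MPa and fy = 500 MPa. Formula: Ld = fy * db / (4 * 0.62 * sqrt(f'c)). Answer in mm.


Ld = (fy * db) / (4 * 0.62 * sqrt(f'c))
= (500 * 12) / (4 * 0.62 * sqrt(35))
= 6000 / 14.6719
= 408.95 mm

408.95 mm


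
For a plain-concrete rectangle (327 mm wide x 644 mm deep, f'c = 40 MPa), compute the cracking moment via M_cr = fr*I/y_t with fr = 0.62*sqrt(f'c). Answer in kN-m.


fr = 0.62 * sqrt(40) = 0.62 * 6.3246 = 3.9212 MPa
I = 327 * 644^3 / 12 = 7278202064.0 mm^4
y_t = 322.0 mm
M_cr = fr * I / y_t = 3.9212 * 7278202064.0 / 322.0 N-mm
= 88.6319 kN-m

88.6319 kN-m


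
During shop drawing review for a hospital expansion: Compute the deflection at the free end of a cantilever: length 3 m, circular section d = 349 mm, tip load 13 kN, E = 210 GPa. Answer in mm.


I = pi * d^4 / 64 = pi * 349^4 / 64 = 728235098.33 mm^4
L = 3000.0 mm, P = 13000.0 N, E = 210000.0 MPa
delta = P * L^3 / (3 * E * I)
= 13000.0 * 3000.0^3 / (3 * 210000.0 * 728235098.33)
= 0.7651 mm

0.7651 mm


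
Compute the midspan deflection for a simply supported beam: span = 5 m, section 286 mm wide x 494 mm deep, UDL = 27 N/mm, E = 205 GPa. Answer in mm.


I = 286 * 494^3 / 12 = 2873198518.67 mm^4
L = 5000.0 mm, w = 27 N/mm, E = 205000.0 MPa
delta = 5 * w * L^4 / (384 * E * I)
= 5 * 27 * 5000.0^4 / (384 * 205000.0 * 2873198518.67)
= 0.373 mm

0.373 mm


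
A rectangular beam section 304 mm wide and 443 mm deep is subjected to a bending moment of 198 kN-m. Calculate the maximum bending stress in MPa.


I = b * h^3 / 12 = 304 * 443^3 / 12 = 2202437110.67 mm^4
y = h / 2 = 443 / 2 = 221.5 mm
M = 198 kN-m = 198000000.0 N-mm
sigma = M * y / I = 198000000.0 * 221.5 / 2202437110.67
= 19.91 MPa

19.91 MPa


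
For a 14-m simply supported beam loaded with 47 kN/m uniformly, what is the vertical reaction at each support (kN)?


Total load = w * L = 47 * 14 = 658 kN
By symmetry, each reaction R = total / 2 = 658 / 2 = 329.0 kN

329.0 kN


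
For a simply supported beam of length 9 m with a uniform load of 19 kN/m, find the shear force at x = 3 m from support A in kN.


R_A = w * L / 2 = 19 * 9 / 2 = 85.5 kN
V(x) = R_A - w * x = 85.5 - 19 * 3
= 28.5 kN

28.5 kN


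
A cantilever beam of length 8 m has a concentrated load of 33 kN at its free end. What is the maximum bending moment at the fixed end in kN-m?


For a cantilever with a point load at the free end:
M_max = P * L = 33 * 8 = 264 kN-m

264 kN-m


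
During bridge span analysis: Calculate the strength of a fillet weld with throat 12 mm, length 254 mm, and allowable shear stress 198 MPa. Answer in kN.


Strength = throat * length * allowable stress
= 12 * 254 * 198 N
= 603504 N
= 603.5 kN

603.5 kN


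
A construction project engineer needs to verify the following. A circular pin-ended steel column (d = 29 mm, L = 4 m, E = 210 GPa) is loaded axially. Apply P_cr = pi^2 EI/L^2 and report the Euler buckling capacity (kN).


I = pi * d^4 / 64 = 34718.57 mm^4
L = 4000.0 mm
P_cr = pi^2 * E * I / L^2
= 9.8696 * 210000.0 * 34718.57 / 4000.0^2
= 4497.39 N = 4.4974 kN

4.4974 kN


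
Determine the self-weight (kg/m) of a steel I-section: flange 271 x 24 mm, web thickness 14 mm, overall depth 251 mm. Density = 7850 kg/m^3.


A_flanges = 2 * 271 * 24 = 13008 mm^2
A_web = (251 - 2 * 24) * 14 = 2842 mm^2
A_total = 13008 + 2842 = 15850 mm^2 = 0.015850 m^2
Weight = rho * A = 7850 * 0.015850 = 124.4225 kg/m

124.4225 kg/m


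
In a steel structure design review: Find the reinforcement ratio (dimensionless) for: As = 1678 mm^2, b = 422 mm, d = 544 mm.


rho = As / (b * d)
= 1678 / (422 * 544)
= 1678 / 229568
= 0.007309 (dimensionless)

0.007309 (dimensionless)


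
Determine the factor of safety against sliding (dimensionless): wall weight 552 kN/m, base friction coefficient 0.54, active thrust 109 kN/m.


Resisting force = mu * W = 0.54 * 552 = 298.08 kN/m
FOS = Resisting / Driving = 298.08 / 109
= 2.7347 (dimensionless)

2.7347 (dimensionless)


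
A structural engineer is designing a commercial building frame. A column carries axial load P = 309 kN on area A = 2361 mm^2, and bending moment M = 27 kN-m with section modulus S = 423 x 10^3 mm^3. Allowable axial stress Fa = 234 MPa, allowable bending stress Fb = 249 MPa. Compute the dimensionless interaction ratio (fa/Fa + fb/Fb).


f_a = P / A = 309000.0 / 2361 = 130.8767 MPa
f_b = M / S = 27000000.0 / 423000.0 = 63.8298 MPa
Ratio = f_a / Fa + f_b / Fb
= 130.8767 / 234 + 63.8298 / 249
= 0.8156 (dimensionless)

0.8156 (dimensionless)


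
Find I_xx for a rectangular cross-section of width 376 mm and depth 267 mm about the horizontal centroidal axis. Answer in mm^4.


I = b * h^3 / 12
= 376 * 267^3 / 12
= 376 * 19034163 / 12
= 596403774.0 mm^4

596403774.0 mm^4


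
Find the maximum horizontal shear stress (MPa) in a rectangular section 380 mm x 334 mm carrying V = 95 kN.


A = b * h = 380 * 334 = 126920 mm^2
V = 95 kN = 95000.0 N
tau_max = 1.5 * V / A = 1.5 * 95000.0 / 126920
= 1.1228 MPa

1.1228 MPa


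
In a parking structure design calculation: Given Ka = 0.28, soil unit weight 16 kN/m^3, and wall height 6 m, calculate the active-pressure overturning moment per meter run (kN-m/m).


Pa = 0.5 * Ka * gamma * H^2
= 0.5 * 0.28 * 16 * 6^2
= 80.64 kN/m
Arm = H / 3 = 6 / 3 = 2.0 m
Mo = Pa * arm = Pa * H / 3 = 80.64 * 6 / 3 = 161.28 kN-m/m

161.28 kN-m/m


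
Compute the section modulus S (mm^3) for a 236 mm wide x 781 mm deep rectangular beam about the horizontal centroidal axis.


S = b * h^2 / 6
= 236 * 781^2 / 6
= 236 * 609961 / 6
= 23991799.33 mm^3

23991799.33 mm^3


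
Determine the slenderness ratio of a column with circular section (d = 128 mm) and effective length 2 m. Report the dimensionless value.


Radius of gyration r = d / 4 = 128 / 4 = 32.0 mm
L_eff = 2000.0 mm
Slenderness ratio = L / r = 2000.0 / 32.0 = 62.5 (dimensionless)

62.5 (dimensionless)


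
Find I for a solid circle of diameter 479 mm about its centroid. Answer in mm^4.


r = d / 2 = 479 / 2 = 239.5 mm
I = pi * r^4 / 4 = pi * 239.5^4 / 4
= 2584115686.37 mm^4

2584115686.37 mm^4


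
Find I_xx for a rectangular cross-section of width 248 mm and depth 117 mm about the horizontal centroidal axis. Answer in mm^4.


I = b * h^3 / 12
= 248 * 117^3 / 12
= 248 * 1601613 / 12
= 33100002.0 mm^4

33100002.0 mm^4


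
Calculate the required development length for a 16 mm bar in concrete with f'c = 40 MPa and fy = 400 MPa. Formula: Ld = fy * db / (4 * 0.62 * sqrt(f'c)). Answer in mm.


Ld = (fy * db) / (4 * 0.62 * sqrt(f'c))
= (400 * 16) / (4 * 0.62 * sqrt(40))
= 6400 / 15.6849
= 408.04 mm

408.04 mm


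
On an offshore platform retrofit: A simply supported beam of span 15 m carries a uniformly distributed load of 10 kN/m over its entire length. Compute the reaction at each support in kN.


Total load = w * L = 10 * 15 = 150 kN
By symmetry, each reaction R = total / 2 = 150 / 2 = 75.0 kN

75.0 kN


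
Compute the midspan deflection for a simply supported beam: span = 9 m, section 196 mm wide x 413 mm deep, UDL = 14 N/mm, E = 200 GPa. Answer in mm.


I = 196 * 413^3 / 12 = 1150601617.67 mm^4
L = 9000.0 mm, w = 14 N/mm, E = 200000.0 MPa
delta = 5 * w * L^4 / (384 * E * I)
= 5 * 14 * 9000.0^4 / (384 * 200000.0 * 1150601617.67)
= 5.1973 mm

5.1973 mm


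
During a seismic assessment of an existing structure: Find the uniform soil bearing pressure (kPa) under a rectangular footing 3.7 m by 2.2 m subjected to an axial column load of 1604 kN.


A = 3.7 * 2.2 = 8.14 m^2
q = P / A = 1604 / 8.14
= 197.0516 kPa

197.0516 kPa


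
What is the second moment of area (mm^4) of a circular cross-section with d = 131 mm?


r = d / 2 = 131 / 2 = 65.5 mm
I = pi * r^4 / 4 = pi * 65.5^4 / 4
= 14456231.07 mm^4

14456231.07 mm^4


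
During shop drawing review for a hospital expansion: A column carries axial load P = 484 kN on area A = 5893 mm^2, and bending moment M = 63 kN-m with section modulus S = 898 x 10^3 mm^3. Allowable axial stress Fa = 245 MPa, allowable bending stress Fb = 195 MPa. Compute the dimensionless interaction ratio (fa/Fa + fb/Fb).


f_a = P / A = 484000.0 / 5893 = 82.1313 MPa
f_b = M / S = 63000000.0 / 898000.0 = 70.1559 MPa
Ratio = f_a / Fa + f_b / Fb
= 82.1313 / 245 + 70.1559 / 195
= 0.695 (dimensionless)

0.695 (dimensionless)


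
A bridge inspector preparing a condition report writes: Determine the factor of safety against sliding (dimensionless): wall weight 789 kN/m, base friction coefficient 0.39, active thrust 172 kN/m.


Resisting force = mu * W = 0.39 * 789 = 307.71 kN/m
FOS = Resisting / Driving = 307.71 / 172
= 1.789 (dimensionless)

1.789 (dimensionless)


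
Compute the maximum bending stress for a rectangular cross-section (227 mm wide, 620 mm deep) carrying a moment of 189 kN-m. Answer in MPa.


I = b * h^3 / 12 = 227 * 620^3 / 12 = 4508371333.33 mm^4
y = h / 2 = 620 / 2 = 310.0 mm
M = 189 kN-m = 189000000.0 N-mm
sigma = M * y / I = 189000000.0 * 310.0 / 4508371333.33
= 13.0 MPa

13.0 MPa


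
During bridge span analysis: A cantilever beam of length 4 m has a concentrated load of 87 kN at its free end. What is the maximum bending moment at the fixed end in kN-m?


For a cantilever with a point load at the free end:
M_max = P * L = 87 * 4 = 348 kN-m

348 kN-m


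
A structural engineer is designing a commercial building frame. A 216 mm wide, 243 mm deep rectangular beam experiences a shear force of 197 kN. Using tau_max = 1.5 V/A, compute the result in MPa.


A = b * h = 216 * 243 = 52488 mm^2
V = 197 kN = 197000.0 N
tau_max = 1.5 * V / A = 1.5 * 197000.0 / 52488
= 5.6299 MPa

5.6299 MPa


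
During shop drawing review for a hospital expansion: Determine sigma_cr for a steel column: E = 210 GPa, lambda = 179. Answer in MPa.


sigma_cr = pi^2 * E / lambda^2
= 9.8696 * 210000.0 / 179^2
= 9.8696 * 210000.0 / 32041
= 64.6864 MPa

64.6864 MPa


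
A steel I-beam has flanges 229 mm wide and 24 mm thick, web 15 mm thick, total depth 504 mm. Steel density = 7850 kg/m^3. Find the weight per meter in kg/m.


A_flanges = 2 * 229 * 24 = 10992 mm^2
A_web = (504 - 2 * 24) * 15 = 6840 mm^2
A_total = 10992 + 6840 = 17832 mm^2 = 0.017832 m^2
Weight = rho * A = 7850 * 0.017832 = 139.9812 kg/m

139.9812 kg/m


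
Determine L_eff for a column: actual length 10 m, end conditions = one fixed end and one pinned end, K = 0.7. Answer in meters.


L_eff = K * L
= 0.7 * 10
= 7.0 m

7.0 m


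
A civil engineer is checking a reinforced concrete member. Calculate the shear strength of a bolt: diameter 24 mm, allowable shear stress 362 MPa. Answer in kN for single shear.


A = pi * d^2 / 4 = pi * 24^2 / 4 = 452.3893 mm^2
V = f_v * A / 1000 = 362 * 452.3893 / 1000
= 163.7649 kN

163.7649 kN


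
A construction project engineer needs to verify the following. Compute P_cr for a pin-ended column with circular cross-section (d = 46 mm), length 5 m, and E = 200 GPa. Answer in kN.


I = pi * d^4 / 64 = 219786.61 mm^4
L = 5000.0 mm
P_cr = pi^2 * E * I / L^2
= 9.8696 * 200000.0 * 219786.61 / 5000.0^2
= 17353.65 N = 17.3537 kN

17.3537 kN


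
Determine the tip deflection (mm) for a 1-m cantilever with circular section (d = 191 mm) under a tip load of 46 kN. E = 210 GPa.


I = pi * d^4 / 64 = pi * 191^4 / 64 = 65328602.47 mm^4
L = 1000.0 mm, P = 46000.0 N, E = 210000.0 MPa
delta = P * L^3 / (3 * E * I)
= 46000.0 * 1000.0^3 / (3 * 210000.0 * 65328602.47)
= 1.1177 mm

1.1177 mm


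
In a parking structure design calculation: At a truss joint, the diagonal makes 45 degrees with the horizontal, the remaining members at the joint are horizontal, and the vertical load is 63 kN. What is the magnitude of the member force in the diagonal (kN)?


At the joint, only the diagonal has a vertical component, so vertical equilibrium gives:
F * sin(45) = 63
F = 63 / sin(45)
= 63 / 0.707107
= 89.1 kN

89.1 kN


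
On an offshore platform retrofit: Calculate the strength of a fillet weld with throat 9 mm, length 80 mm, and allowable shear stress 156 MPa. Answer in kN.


Strength = throat * length * allowable stress
= 9 * 80 * 156 N
= 112320 N
= 112.32 kN

112.32 kN


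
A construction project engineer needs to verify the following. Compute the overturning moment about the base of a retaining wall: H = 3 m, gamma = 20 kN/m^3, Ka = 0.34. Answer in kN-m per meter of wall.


Pa = 0.5 * Ka * gamma * H^2
= 0.5 * 0.34 * 20 * 3^2
= 30.6 kN/m
Arm = H / 3 = 3 / 3 = 1.0 m
Mo = Pa * arm = Pa * H / 3 = 30.6 * 3 / 3 = 30.6 kN-m/m

30.6 kN-m/m


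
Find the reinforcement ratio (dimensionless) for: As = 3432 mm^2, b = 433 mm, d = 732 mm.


rho = As / (b * d)
= 3432 / (433 * 732)
= 3432 / 316956
= 0.010828 (dimensionless)

0.010828 (dimensionless)


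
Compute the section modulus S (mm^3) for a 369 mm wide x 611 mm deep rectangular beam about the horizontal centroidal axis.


S = b * h^2 / 6
= 369 * 611^2 / 6
= 369 * 373321 / 6
= 22959241.5 mm^3

22959241.5 mm^3


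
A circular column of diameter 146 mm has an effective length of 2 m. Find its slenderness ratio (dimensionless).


Radius of gyration r = d / 4 = 146 / 4 = 36.5 mm
L_eff = 2000.0 mm
Slenderness ratio = L / r = 2000.0 / 36.5 = 54.79 (dimensionless)

54.79 (dimensionless)


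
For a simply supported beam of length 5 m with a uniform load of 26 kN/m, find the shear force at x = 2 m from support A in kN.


R_A = w * L / 2 = 26 * 5 / 2 = 65.0 kN
V(x) = R_A - w * x = 65.0 - 26 * 2
= 13.0 kN

13.0 kN


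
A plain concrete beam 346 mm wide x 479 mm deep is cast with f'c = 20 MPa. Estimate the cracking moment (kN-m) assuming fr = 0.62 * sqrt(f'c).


fr = 0.62 * sqrt(20) = 0.62 * 4.4721 = 2.7727 MPa
I = 346 * 479^3 / 12 = 3168847891.17 mm^4
y_t = 239.5 mm
M_cr = fr * I / y_t = 2.7727 * 3168847891.17 / 239.5 N-mm
= 36.6862 kN-m

36.6862 kN-m


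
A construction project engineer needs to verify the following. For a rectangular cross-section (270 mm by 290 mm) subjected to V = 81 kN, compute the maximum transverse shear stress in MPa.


A = b * h = 270 * 290 = 78300 mm^2
V = 81 kN = 81000.0 N
tau_max = 1.5 * V / A = 1.5 * 81000.0 / 78300
= 1.5517 MPa

1.5517 MPa


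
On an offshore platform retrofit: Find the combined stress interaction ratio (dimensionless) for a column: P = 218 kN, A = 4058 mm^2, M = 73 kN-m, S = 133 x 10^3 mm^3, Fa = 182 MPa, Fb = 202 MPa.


f_a = P / A = 218000.0 / 4058 = 53.721 MPa
f_b = M / S = 73000000.0 / 133000.0 = 548.8722 MPa
Ratio = f_a / Fa + f_b / Fb
= 53.721 / 182 + 548.8722 / 202
= 3.0124 (dimensionless)

3.0124 (dimensionless)


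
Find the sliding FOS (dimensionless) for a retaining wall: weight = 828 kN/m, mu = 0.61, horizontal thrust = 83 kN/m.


Resisting force = mu * W = 0.61 * 828 = 505.08 kN/m
FOS = Resisting / Driving = 505.08 / 83
= 6.0853 (dimensionless)

6.0853 (dimensionless)


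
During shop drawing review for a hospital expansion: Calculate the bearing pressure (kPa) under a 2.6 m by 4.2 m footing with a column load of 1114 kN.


A = 2.6 * 4.2 = 10.92 m^2
q = P / A = 1114 / 10.92
= 102.0147 kPa

102.0147 kPa


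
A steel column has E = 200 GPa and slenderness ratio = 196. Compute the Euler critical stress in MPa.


sigma_cr = pi^2 * E / lambda^2
= 9.8696 * 200000.0 / 196^2
= 9.8696 * 200000.0 / 38416
= 51.3828 MPa

51.3828 MPa


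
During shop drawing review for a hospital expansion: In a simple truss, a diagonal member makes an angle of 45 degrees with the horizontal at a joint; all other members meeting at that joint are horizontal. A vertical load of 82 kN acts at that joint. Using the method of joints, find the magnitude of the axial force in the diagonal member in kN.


At the joint, only the diagonal has a vertical component, so vertical equilibrium gives:
F * sin(45) = 82
F = 82 / sin(45)
= 82 / 0.707107
= 115.97 kN

115.97 kN


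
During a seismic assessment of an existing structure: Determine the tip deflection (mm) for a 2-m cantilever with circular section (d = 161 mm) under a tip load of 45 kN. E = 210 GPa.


I = pi * d^4 / 64 = pi * 161^4 / 64 = 32981727.78 mm^4
L = 2000.0 mm, P = 45000.0 N, E = 210000.0 MPa
delta = P * L^3 / (3 * E * I)
= 45000.0 * 2000.0^3 / (3 * 210000.0 * 32981727.78)
= 17.3256 mm

17.3256 mm


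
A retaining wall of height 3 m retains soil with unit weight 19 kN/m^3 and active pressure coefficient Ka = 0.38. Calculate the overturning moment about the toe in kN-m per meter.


Pa = 0.5 * Ka * gamma * H^2
= 0.5 * 0.38 * 19 * 3^2
= 32.49 kN/m
Arm = H / 3 = 3 / 3 = 1.0 m
Mo = Pa * arm = Pa * H / 3 = 32.49 * 3 / 3 = 32.49 kN-m/m

32.49 kN-m/m


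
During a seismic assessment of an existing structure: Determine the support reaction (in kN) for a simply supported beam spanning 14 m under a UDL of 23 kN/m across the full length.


Total load = w * L = 23 * 14 = 322 kN
By symmetry, each reaction R = total / 2 = 322 / 2 = 161.0 kN

161.0 kN


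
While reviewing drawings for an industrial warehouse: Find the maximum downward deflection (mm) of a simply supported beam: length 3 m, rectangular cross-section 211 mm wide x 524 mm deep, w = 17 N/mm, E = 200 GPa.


I = 211 * 524^3 / 12 = 2529851738.67 mm^4
L = 3000.0 mm, w = 17 N/mm, E = 200000.0 MPa
delta = 5 * w * L^4 / (384 * E * I)
= 5 * 17 * 3000.0^4 / (384 * 200000.0 * 2529851738.67)
= 0.0354 mm

0.0354 mm


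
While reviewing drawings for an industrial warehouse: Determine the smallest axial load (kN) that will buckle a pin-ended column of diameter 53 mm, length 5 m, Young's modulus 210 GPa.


I = pi * d^4 / 64 = 387323.08 mm^4
L = 5000.0 mm
P_cr = pi^2 * E * I / L^2
= 9.8696 * 210000.0 * 387323.08 / 5000.0^2
= 32110.89 N = 32.1109 kN

32.1109 kN


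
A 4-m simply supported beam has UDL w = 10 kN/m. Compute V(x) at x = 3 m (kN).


R_A = w * L / 2 = 10 * 4 / 2 = 20.0 kN
V(x) = R_A - w * x = 20.0 - 10 * 3
= -10.0 kN

-10.0 kN


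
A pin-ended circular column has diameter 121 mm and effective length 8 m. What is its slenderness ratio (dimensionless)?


Radius of gyration r = d / 4 = 121 / 4 = 30.25 mm
L_eff = 8000.0 mm
Slenderness ratio = L / r = 8000.0 / 30.25 = 264.46 (dimensionless)

264.46 (dimensionless)


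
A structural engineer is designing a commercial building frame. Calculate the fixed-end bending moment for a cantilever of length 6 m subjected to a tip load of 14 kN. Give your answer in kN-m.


For a cantilever with a point load at the free end:
M_max = P * L = 14 * 6 = 84 kN-m

84 kN-m


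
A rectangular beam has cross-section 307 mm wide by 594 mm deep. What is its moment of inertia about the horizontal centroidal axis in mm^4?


I = b * h^3 / 12
= 307 * 594^3 / 12
= 307 * 209584584 / 12
= 5361872274.0 mm^4

5361872274.0 mm^4


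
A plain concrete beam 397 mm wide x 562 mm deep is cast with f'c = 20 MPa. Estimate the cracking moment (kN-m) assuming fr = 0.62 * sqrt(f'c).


fr = 0.62 * sqrt(20) = 0.62 * 4.4721 = 2.7727 MPa
I = 397 * 562^3 / 12 = 5872434851.33 mm^4
y_t = 281.0 mm
M_cr = fr * I / y_t = 2.7727 * 5872434851.33 / 281.0 N-mm
= 57.9453 kN-m

57.9453 kN-m


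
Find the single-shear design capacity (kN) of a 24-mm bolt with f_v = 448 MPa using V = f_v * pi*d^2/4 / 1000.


A = pi * d^2 / 4 = pi * 24^2 / 4 = 452.3893 mm^2
V = f_v * A / 1000 = 448 * 452.3893 / 1000
= 202.6704 kN

202.6704 kN


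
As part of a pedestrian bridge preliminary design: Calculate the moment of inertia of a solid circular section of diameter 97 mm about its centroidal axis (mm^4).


r = d / 2 = 97 / 2 = 48.5 mm
I = pi * r^4 / 4 = pi * 48.5^4 / 4
= 4345670.92 mm^4

4345670.92 mm^4


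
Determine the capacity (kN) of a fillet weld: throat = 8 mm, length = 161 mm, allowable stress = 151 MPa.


Strength = throat * length * allowable stress
= 8 * 161 * 151 N
= 194488 N
= 194.49 kN

194.49 kN


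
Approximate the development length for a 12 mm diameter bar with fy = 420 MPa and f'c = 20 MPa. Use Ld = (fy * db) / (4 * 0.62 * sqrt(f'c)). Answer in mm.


Ld = (fy * db) / (4 * 0.62 * sqrt(f'c))
= (420 * 12) / (4 * 0.62 * sqrt(20))
= 5040 / 11.0909
= 454.43 mm

454.43 mm


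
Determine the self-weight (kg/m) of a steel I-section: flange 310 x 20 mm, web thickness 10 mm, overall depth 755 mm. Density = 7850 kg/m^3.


A_flanges = 2 * 310 * 20 = 12400 mm^2
A_web = (755 - 2 * 20) * 10 = 7150 mm^2
A_total = 12400 + 7150 = 19550 mm^2 = 0.019550 m^2
Weight = rho * A = 7850 * 0.019550 = 153.4675 kg/m

153.4675 kg/m


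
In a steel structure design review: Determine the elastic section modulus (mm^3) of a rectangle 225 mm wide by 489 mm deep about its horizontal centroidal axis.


S = b * h^2 / 6
= 225 * 489^2 / 6
= 225 * 239121 / 6
= 8967037.5 mm^3

8967037.5 mm^3


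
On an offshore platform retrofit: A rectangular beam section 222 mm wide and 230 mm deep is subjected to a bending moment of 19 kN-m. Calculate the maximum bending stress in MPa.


I = b * h^3 / 12 = 222 * 230^3 / 12 = 225089500.0 mm^4
y = h / 2 = 230 / 2 = 115.0 mm
M = 19 kN-m = 19000000.0 N-mm
sigma = M * y / I = 19000000.0 * 115.0 / 225089500.0
= 9.71 MPa

9.71 MPa


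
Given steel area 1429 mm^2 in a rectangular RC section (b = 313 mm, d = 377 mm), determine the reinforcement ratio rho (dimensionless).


rho = As / (b * d)
= 1429 / (313 * 377)
= 1429 / 118001
= 0.01211 (dimensionless)

0.01211 (dimensionless)


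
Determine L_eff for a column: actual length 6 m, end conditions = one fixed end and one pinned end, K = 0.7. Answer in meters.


L_eff = K * L
= 0.7 * 6
= 4.2 m

4.2 m


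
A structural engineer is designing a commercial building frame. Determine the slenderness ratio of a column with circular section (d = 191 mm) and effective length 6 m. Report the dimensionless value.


Radius of gyration r = d / 4 = 191 / 4 = 47.75 mm
L_eff = 6000.0 mm
Slenderness ratio = L / r = 6000.0 / 47.75 = 125.65 (dimensionless)

125.65 (dimensionless)


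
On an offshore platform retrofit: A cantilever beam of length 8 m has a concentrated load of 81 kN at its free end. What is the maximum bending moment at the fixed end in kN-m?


For a cantilever with a point load at the free end:
M_max = P * L = 81 * 8 = 648 kN-m

648 kN-m


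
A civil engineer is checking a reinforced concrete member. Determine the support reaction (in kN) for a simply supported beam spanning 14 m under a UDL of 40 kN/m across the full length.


Total load = w * L = 40 * 14 = 560 kN
By symmetry, each reaction R = total / 2 = 560 / 2 = 280.0 kN

280.0 kN


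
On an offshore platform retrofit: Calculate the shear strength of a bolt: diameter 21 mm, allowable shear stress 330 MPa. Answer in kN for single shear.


A = pi * d^2 / 4 = pi * 21^2 / 4 = 346.3606 mm^2
V = f_v * A / 1000 = 330 * 346.3606 / 1000
= 114.299 kN

114.299 kN


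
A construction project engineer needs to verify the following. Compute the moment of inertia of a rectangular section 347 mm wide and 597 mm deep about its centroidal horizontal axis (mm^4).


I = b * h^3 / 12
= 347 * 597^3 / 12
= 347 * 212776173 / 12
= 6152777669.25 mm^4

6152777669.25 mm^4


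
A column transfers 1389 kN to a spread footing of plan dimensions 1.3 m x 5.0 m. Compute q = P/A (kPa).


A = 1.3 * 5.0 = 6.5 m^2
q = P / A = 1389 / 6.5
= 213.6923 kPa

213.6923 kPa


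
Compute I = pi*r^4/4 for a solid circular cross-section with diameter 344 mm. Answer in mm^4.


r = d / 2 = 344 / 2 = 172.0 mm
I = pi * r^4 / 4 = pi * 172.0^4 / 4
= 687390726.76 mm^4

687390726.76 mm^4


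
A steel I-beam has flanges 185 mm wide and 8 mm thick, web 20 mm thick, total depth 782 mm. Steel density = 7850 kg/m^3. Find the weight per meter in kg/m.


A_flanges = 2 * 185 * 8 = 2960 mm^2
A_web = (782 - 2 * 8) * 20 = 15320 mm^2
A_total = 2960 + 15320 = 18280 mm^2 = 0.018280 m^2
Weight = rho * A = 7850 * 0.018280 = 143.498 kg/m

143.498 kg/m


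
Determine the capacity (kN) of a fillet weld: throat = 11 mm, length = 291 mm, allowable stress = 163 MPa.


Strength = throat * length * allowable stress
= 11 * 291 * 163 N
= 521763 N
= 521.76 kN

521.76 kN


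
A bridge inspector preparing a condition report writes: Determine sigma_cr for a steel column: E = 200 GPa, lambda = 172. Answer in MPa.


sigma_cr = pi^2 * E / lambda^2
= 9.8696 * 200000.0 / 172^2
= 9.8696 * 200000.0 / 29584
= 66.7226 MPa

66.7226 MPa


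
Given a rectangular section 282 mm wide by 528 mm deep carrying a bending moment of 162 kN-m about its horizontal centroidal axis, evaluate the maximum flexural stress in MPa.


I = b * h^3 / 12 = 282 * 528^3 / 12 = 3459151872.0 mm^4
y = h / 2 = 528 / 2 = 264.0 mm
M = 162 kN-m = 162000000.0 N-mm
sigma = M * y / I = 162000000.0 * 264.0 / 3459151872.0
= 12.36 MPa

12.36 MPa


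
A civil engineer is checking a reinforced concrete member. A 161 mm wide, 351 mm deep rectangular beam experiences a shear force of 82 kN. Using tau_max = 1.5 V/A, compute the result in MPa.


A = b * h = 161 * 351 = 56511 mm^2
V = 82 kN = 82000.0 N
tau_max = 1.5 * V / A = 1.5 * 82000.0 / 56511
= 2.1766 MPa

2.1766 MPa


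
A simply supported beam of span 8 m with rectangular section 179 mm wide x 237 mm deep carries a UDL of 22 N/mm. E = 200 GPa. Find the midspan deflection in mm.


I = 179 * 237^3 / 12 = 198571457.25 mm^4
L = 8000.0 mm, w = 22 N/mm, E = 200000.0 MPa
delta = 5 * w * L^4 / (384 * E * I)
= 5 * 22 * 8000.0^4 / (384 * 200000.0 * 198571457.25)
= 29.5444 mm

29.5444 mm


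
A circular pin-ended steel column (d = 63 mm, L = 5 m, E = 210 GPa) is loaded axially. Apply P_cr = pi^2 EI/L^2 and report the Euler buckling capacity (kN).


I = pi * d^4 / 64 = 773271.66 mm^4
L = 5000.0 mm
P_cr = pi^2 * E * I / L^2
= 9.8696 * 210000.0 * 773271.66 / 5000.0^2
= 64107.84 N = 64.1078 kN

64.1078 kN


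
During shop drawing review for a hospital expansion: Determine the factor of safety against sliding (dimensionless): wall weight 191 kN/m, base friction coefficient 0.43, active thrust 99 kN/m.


Resisting force = mu * W = 0.43 * 191 = 82.13 kN/m
FOS = Resisting / Driving = 82.13 / 99
= 0.8296 (dimensionless)

0.8296 (dimensionless)


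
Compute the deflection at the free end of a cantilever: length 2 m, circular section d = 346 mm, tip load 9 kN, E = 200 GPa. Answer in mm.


I = pi * d^4 / 64 = pi * 346^4 / 64 = 703516510.07 mm^4
L = 2000.0 mm, P = 9000.0 N, E = 200000.0 MPa
delta = P * L^3 / (3 * E * I)
= 9000.0 * 2000.0^3 / (3 * 200000.0 * 703516510.07)
= 0.1706 mm

0.1706 mm


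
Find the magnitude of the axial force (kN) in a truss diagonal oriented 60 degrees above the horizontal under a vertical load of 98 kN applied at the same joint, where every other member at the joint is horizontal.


At the joint, only the diagonal has a vertical component, so vertical equilibrium gives:
F * sin(60) = 98
F = 98 / sin(60)
= 98 / 0.866025
= 113.16 kN

113.16 kN


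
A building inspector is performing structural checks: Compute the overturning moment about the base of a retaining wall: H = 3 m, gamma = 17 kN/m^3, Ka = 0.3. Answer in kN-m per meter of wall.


Pa = 0.5 * Ka * gamma * H^2
= 0.5 * 0.3 * 17 * 3^2
= 22.95 kN/m
Arm = H / 3 = 3 / 3 = 1.0 m
Mo = Pa * arm = Pa * H / 3 = 22.95 * 3 / 3 = 22.95 kN-m/m

22.95 kN-m/m


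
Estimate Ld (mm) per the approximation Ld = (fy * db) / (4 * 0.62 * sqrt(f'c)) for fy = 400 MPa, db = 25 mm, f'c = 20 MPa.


Ld = (fy * db) / (4 * 0.62 * sqrt(f'c))
= (400 * 25) / (4 * 0.62 * sqrt(20))
= 10000 / 11.0909
= 901.64 mm

901.64 mm


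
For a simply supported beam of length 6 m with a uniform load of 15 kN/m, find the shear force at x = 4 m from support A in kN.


R_A = w * L / 2 = 15 * 6 / 2 = 45.0 kN
V(x) = R_A - w * x = 45.0 - 15 * 4
= -15.0 kN

-15.0 kN


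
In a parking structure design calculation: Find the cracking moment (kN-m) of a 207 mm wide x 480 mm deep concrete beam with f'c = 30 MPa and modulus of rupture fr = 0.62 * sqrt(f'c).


fr = 0.62 * sqrt(30) = 0.62 * 5.4772 = 3.3959 MPa
I = 207 * 480^3 / 12 = 1907712000.0 mm^4
y_t = 240.0 mm
M_cr = fr * I / y_t = 3.3959 * 1907712000.0 / 240.0 N-mm
= 26.9932 kN-m

26.9932 kN-m


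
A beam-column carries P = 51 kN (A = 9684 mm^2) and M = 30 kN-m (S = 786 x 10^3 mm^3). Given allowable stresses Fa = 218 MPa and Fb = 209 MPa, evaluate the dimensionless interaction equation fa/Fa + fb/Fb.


f_a = P / A = 51000.0 / 9684 = 5.2664 MPa
f_b = M / S = 30000000.0 / 786000.0 = 38.1679 MPa
Ratio = f_a / Fa + f_b / Fb
= 5.2664 / 218 + 38.1679 / 209
= 0.2068 (dimensionless)

0.2068 (dimensionless)


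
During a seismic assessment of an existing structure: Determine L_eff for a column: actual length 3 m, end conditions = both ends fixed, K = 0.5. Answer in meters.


L_eff = K * L
= 0.5 * 3
= 1.5 m

1.5 m


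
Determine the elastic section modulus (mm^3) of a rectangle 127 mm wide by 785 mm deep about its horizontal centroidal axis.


S = b * h^2 / 6
= 127 * 785^2 / 6
= 127 * 616225 / 6
= 13043429.17 mm^3

13043429.17 mm^3


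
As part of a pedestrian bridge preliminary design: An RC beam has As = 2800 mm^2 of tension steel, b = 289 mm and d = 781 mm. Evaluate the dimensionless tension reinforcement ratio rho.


rho = As / (b * d)
= 2800 / (289 * 781)
= 2800 / 225709
= 0.012405 (dimensionless)

0.012405 (dimensionless)


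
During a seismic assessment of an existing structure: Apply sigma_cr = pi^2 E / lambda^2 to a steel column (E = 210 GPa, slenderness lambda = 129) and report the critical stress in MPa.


sigma_cr = pi^2 * E / lambda^2
= 9.8696 * 210000.0 / 129^2
= 9.8696 * 210000.0 / 16641
= 124.5488 MPa

124.5488 MPa


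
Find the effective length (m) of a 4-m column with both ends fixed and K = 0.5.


L_eff = K * L
= 0.5 * 4
= 2.0 m

2.0 m


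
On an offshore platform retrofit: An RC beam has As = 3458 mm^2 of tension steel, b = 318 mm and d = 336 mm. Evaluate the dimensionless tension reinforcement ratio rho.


rho = As / (b * d)
= 3458 / (318 * 336)
= 3458 / 106848
= 0.032364 (dimensionless)

0.032364 (dimensionless)


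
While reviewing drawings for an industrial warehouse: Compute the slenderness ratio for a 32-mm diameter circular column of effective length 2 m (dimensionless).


Radius of gyration r = d / 4 = 32 / 4 = 8.0 mm
L_eff = 2000.0 mm
Slenderness ratio = L / r = 2000.0 / 8.0 = 250.0 (dimensionless)

250.0 (dimensionless)


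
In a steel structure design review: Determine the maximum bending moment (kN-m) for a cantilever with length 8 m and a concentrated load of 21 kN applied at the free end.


For a cantilever with a point load at the free end:
M_max = P * L = 21 * 8 = 168 kN-m

168 kN-m


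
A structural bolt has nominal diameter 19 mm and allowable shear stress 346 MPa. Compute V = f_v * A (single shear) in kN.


A = pi * d^2 / 4 = pi * 19^2 / 4 = 283.5287 mm^2
V = f_v * A / 1000 = 346 * 283.5287 / 1000
= 98.1009 kN

98.1009 kN


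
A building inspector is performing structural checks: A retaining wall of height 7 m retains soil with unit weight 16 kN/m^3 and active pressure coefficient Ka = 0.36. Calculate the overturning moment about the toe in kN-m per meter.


Pa = 0.5 * Ka * gamma * H^2
= 0.5 * 0.36 * 16 * 7^2
= 141.12 kN/m
Arm = H / 3 = 7 / 3 = 2.3333 m
Mo = Pa * arm = Pa * H / 3 = 141.12 * 7 / 3 = 329.28 kN-m/m

329.28 kN-m/m


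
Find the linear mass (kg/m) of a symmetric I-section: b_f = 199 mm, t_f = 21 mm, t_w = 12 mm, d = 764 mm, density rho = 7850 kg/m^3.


A_flanges = 2 * 199 * 21 = 8358 mm^2
A_web = (764 - 2 * 21) * 12 = 8664 mm^2
A_total = 8358 + 8664 = 17022 mm^2 = 0.017022 m^2
Weight = rho * A = 7850 * 0.017022 = 133.6227 kg/m

133.6227 kg/m


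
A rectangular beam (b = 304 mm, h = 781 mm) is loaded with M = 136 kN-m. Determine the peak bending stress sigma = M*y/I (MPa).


I = b * h^3 / 12 = 304 * 781^3 / 12 = 12068281705.33 mm^4
y = h / 2 = 781 / 2 = 390.5 mm
M = 136 kN-m = 136000000.0 N-mm
sigma = M * y / I = 136000000.0 * 390.5 / 12068281705.33
= 4.4 MPa

4.4 MPa


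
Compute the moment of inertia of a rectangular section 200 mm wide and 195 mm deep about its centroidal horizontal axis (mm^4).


I = b * h^3 / 12
= 200 * 195^3 / 12
= 200 * 7414875 / 12
= 123581250.0 mm^4

123581250.0 mm^4


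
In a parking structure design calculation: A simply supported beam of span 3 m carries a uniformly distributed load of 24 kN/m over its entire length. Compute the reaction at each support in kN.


Total load = w * L = 24 * 3 = 72 kN
By symmetry, each reaction R = total / 2 = 72 / 2 = 36.0 kN

36.0 kN


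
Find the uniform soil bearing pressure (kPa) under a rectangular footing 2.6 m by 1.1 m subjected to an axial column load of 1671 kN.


A = 2.6 * 1.1 = 2.86 m^2
q = P / A = 1671 / 2.86
= 584.2657 kPa

584.2657 kPa


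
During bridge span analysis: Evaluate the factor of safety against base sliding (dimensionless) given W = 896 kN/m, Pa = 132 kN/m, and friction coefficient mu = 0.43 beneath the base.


Resisting force = mu * W = 0.43 * 896 = 385.28 kN/m
FOS = Resisting / Driving = 385.28 / 132
= 2.9188 (dimensionless)

2.9188 (dimensionless)


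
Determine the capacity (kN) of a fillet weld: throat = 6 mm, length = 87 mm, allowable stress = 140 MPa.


Strength = throat * length * allowable stress
= 6 * 87 * 140 N
= 73080 N
= 73.08 kN

73.08 kN


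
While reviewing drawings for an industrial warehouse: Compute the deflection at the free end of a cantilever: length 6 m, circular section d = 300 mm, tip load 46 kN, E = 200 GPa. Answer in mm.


I = pi * d^4 / 64 = pi * 300^4 / 64 = 397607820.22 mm^4
L = 6000.0 mm, P = 46000.0 N, E = 200000.0 MPa
delta = P * L^3 / (3 * E * I)
= 46000.0 * 6000.0^3 / (3 * 200000.0 * 397607820.22)
= 41.6491 mm

41.6491 mm


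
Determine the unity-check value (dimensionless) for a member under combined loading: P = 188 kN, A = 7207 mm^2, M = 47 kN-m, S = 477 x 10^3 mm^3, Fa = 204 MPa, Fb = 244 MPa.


f_a = P / A = 188000.0 / 7207 = 26.0857 MPa
f_b = M / S = 47000000.0 / 477000.0 = 98.5325 MPa
Ratio = f_a / Fa + f_b / Fb
= 26.0857 / 204 + 98.5325 / 244
= 0.5317 (dimensionless)

0.5317 (dimensionless)


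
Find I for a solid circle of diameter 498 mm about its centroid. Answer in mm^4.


r = d / 2 = 498 / 2 = 249.0 mm
I = pi * r^4 / 4 = pi * 249.0^4 / 4
= 3019167930.26 mm^4

3019167930.26 mm^4


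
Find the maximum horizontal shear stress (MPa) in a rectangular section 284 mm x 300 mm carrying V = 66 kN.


A = b * h = 284 * 300 = 85200 mm^2
V = 66 kN = 66000.0 N
tau_max = 1.5 * V / A = 1.5 * 66000.0 / 85200
= 1.162 MPa

1.162 MPa


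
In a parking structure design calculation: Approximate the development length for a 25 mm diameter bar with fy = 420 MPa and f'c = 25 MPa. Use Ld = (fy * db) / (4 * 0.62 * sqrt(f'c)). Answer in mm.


Ld = (fy * db) / (4 * 0.62 * sqrt(f'c))
= (420 * 25) / (4 * 0.62 * sqrt(25))
= 10500 / 12.4
= 846.77 mm

846.77 mm


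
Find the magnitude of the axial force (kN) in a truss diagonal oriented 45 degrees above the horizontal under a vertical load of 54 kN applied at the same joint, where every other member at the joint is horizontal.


At the joint, only the diagonal has a vertical component, so vertical equilibrium gives:
F * sin(45) = 54
F = 54 / sin(45)
= 54 / 0.707107
= 76.37 kN

76.37 kN


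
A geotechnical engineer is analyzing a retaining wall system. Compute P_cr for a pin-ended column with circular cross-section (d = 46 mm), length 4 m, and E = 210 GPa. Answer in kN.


I = pi * d^4 / 64 = 219786.61 mm^4
L = 4000.0 mm
P_cr = pi^2 * E * I / L^2
= 9.8696 * 210000.0 * 219786.61 / 4000.0^2
= 28470.84 N = 28.4708 kN

28.4708 kN


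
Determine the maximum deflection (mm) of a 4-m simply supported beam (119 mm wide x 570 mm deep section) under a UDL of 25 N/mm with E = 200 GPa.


I = 119 * 570^3 / 12 = 1836497250.0 mm^4
L = 4000.0 mm, w = 25 N/mm, E = 200000.0 MPa
delta = 5 * w * L^4 / (384 * E * I)
= 5 * 25 * 4000.0^4 / (384 * 200000.0 * 1836497250.0)
= 0.2269 mm

0.2269 mm


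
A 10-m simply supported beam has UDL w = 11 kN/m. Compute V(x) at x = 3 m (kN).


R_A = w * L / 2 = 11 * 10 / 2 = 55.0 kN
V(x) = R_A - w * x = 55.0 - 11 * 3
= 22.0 kN

22.0 kN


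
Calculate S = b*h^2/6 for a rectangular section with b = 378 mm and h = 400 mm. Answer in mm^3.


S = b * h^2 / 6
= 378 * 400^2 / 6
= 378 * 160000 / 6
= 10080000.0 mm^3

10080000.0 mm^3
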